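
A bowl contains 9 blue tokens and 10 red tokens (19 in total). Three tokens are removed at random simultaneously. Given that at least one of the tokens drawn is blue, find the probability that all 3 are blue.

P(all 3 blue) = C(9,3)/C(19,3) = 28/323; P(at least one blue) = 1 − C(10,3)/C(19,3) = 283/323.
Since 'all 3 blue' ⊆ 'at least one blue', P(all 3 | at least one) = 28/323 / 283/323 = 28/283 ≈ 0.0989.

28/283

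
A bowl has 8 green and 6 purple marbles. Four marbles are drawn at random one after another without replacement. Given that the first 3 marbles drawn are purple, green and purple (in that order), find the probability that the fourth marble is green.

After removing 1 green, 2 purple, the bowl has 7 green out of 11 remaining.
P(fourth is green | given) = 7/11 ≈ 0.6364.

7/11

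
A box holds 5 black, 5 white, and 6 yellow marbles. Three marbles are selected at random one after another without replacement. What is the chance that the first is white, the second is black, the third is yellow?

5/112

Multiply the conditional probability of each draw in order, without replacement, so each draw removes one from its color and from the total.
P = (5/16) · (5/15) · (6/14) = 5/112 ≈ 0.0446.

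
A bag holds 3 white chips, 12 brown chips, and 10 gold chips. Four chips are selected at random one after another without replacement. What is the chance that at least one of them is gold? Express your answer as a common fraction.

Use the complement: P(at least one gold) = 1 − P(no gold).
P(none) = C(15,4)/C(25,4) = 1365/12650.
So P = 1 − 1365/12650 = 2257/2530 ≈ 0.8921.

2257/2530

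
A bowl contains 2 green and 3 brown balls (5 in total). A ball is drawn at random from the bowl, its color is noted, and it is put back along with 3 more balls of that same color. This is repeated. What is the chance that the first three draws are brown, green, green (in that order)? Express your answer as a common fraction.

3/44

Track the composition after each reinforcement of +3.
P = (3/5) · (2/8) · (5/11) = 3/44 ≈ 0.0682.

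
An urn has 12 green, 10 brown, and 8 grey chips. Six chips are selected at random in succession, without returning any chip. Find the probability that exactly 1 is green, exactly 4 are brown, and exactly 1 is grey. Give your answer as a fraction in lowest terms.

Unordered draws without replacement: count favorable combinations over C(30,6).
Favorable = C(12,1) · C(10,4) · C(8,1) = 20160; total = C(30,6) = 593775.
P = 20160/593775 = 64/1885 ≈ 0.0340.

64/1885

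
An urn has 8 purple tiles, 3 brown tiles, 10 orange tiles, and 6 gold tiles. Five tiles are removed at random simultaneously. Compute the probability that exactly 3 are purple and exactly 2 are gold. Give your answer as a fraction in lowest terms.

Unordered draws without replacement: count favorable combinations over C(27,5).
Favorable = C(8,3) · C(3,0) · C(10,0) · C(6,2) = 840; total = C(27,5) = 80730.
P = 840/80730 = 28/2691 ≈ 0.0104.

28/2691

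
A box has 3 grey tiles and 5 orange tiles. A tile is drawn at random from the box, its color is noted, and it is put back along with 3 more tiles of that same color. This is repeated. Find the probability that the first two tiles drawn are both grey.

After a grey draw the box holds 6 grey out of 11.
P = (3/8)·(6/11) = 9/44 ≈ 0.2045.

9/44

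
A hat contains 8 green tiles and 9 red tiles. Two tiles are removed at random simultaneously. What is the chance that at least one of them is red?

Use the complement: P(at least one red) = 1 − P(no red).
P(none) = C(8,2)/C(17,2) = 28/136.
So P = 1 − 28/136 = 27/34 ≈ 0.7941.

27/34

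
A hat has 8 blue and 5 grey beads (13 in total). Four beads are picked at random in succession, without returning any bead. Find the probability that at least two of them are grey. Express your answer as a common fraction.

Sum the hypergeometric tail for j = 2,…,4 grey beads.
Favorable = C(5,2)·C(8,2) + C(5,3)·C(8,1) + C(5,4)·C(8,0) = 365; total = C(13,4) = 715.
P = 365/715 = 73/143 ≈ 0.5105.

73/143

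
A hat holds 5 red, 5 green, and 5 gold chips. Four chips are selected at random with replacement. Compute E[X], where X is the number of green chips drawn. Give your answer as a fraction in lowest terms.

4/3

By linearity of expectation, E[X] = Σ P(draw i is green); each independent draw has P(green) = 5/15.
E[X] = 4 · 5/15 = 4/3 ≈ 1.3333.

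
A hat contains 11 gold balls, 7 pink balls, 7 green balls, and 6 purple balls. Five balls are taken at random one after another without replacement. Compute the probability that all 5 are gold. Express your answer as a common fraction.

Unordered draws without replacement: count favorable combinations over C(31,5).
Favorable = C(11,5) · C(7,0) · C(7,0) · C(6,0) = 462; total = C(31,5) = 169911.
P = 462/169911 = 22/8091 ≈ 0.0027.

22/8091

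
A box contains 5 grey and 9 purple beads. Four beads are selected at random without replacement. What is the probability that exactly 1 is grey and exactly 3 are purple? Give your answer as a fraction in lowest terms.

60/143

Unordered draws without replacement: count favorable combinations over C(14,4).
Favorable = C(5,1) · C(9,3) = 420; total = C(14,4) = 1001.
P = 420/1001 = 60/143 ≈ 0.4196.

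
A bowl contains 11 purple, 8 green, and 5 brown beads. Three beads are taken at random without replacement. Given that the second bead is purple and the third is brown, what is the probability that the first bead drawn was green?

4/11

P(first=green and the second bead is purple and the third is brown) = (8/24)·(11/23)·(5/22) = 5/138.
P(E) = Σ over first color = 25/552 + 5/138 + 5/276 = 55/552.
By Bayes, P(first=green | E) = 5/138 / 55/552 = 4/11 ≈ 0.3636.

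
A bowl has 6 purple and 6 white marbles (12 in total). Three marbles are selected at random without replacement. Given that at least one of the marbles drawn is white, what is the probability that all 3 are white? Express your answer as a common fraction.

P(all 3 white) = C(6,3)/C(12,3) = 1/11; P(at least one white) = 1 − C(6,3)/C(12,3) = 10/11.
Since 'all 3 white' ⊆ 'at least one white', P(all 3 | at least one) = 1/11 / 10/11 = 1/10 ≈ 0.1000.

1/10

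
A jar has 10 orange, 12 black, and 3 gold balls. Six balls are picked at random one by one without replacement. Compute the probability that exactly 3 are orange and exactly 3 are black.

Unordered draws without replacement: count favorable combinations over C(25,6).
Favorable = C(10,3) · C(12,3) · C(3,0) = 26400; total = C(25,6) = 177100.
P = 26400/177100 = 24/161 ≈ 0.1491.

24/161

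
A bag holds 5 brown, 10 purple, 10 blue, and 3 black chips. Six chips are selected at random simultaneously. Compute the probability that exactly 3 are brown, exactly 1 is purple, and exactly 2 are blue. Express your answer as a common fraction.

25/2093

Unordered draws without replacement: count favorable combinations over C(28,6).
Favorable = C(5,3) · C(10,1) · C(10,2) · C(3,0) = 4500; total = C(28,6) = 376740.
P = 4500/376740 = 25/2093 ≈ 0.0119.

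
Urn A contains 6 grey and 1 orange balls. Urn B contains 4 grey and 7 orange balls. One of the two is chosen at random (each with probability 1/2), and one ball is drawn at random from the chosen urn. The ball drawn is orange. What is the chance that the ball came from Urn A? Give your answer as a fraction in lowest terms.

11/60

P(orange | Urn A) = 1/7; P(orange | Urn B) = 7/11.
P(orange) = 1/2·1/7 + 1/2·7/11 = 30/77.
By Bayes' rule, P(Urn A | orange) = 1/14 / 30/77 = 11/60 ≈ 0.1833.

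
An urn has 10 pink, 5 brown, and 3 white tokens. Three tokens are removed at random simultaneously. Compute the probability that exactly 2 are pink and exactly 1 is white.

45/272

Unordered draws without replacement: count favorable combinations over C(18,3).
Favorable = C(10,2) · C(5,0) · C(3,1) = 135; total = C(18,3) = 816.
P = 135/816 = 45/272 ≈ 0.1654.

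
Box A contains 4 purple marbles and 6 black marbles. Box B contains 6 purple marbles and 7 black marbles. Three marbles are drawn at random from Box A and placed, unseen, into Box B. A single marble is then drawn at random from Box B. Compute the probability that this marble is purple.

9/20

Condition on how many of the transferred marbles are purple (from Box A: 4 purple of 10; then Box B has 16 total).
  0 purple: C(4,0)C(6,3)/C(10,3) = 1/6; then P = 6/16
  1 purple: C(4,1)C(6,2)/C(10,3) = 1/2; then P = 7/16
  2 purple: C(4,2)C(6,1)/C(10,3) = 3/10; then P = 8/16
  3 purple: C(4,3)C(6,0)/C(10,3) = 1/30; then P = 9/16
P(purple from Box B) = 9/20 ≈ 0.4500.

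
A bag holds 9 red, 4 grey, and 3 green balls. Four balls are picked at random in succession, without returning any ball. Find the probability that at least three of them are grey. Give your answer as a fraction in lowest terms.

Sum the hypergeometric tail for j = 3,…,4 grey balls.
Favorable = C(4,3)·C(12,1) + C(4,4)·C(12,0) = 49; total = C(16,4) = 1820.
P = 49/1820 = 7/260 ≈ 0.0269.

7/260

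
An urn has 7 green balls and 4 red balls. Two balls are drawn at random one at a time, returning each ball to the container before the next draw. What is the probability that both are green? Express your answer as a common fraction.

Multiply the conditional probability of each draw in order, with replacement (the composition resets each draw).
P = (7/11) · (7/11) = 49/121 ≈ 0.4050.

49/121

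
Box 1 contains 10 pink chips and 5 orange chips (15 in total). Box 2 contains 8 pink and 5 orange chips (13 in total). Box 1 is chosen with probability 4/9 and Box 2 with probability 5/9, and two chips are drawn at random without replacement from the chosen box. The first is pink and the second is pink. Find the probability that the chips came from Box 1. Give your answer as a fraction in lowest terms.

P(E | Box 1) = 3/7; P(E | Box 2) = 14/39.
P(E) = 4/9·3/7 + 5/9·14/39 = 958/2457.
By Bayes' rule, P(Box 1 | E) = 4/21 / 958/2457 = 234/479 ≈ 0.4885.

234/479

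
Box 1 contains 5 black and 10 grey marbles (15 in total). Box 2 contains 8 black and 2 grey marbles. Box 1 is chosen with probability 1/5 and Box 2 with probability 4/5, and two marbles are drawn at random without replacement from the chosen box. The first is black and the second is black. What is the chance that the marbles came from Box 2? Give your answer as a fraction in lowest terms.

P(E | Box 1) = 2/21; P(E | Box 2) = 28/45.
P(E) = 1/5·2/21 + 4/5·28/45 = 814/1575.
By Bayes' rule, P(Box 2 | E) = 112/225 / 814/1575 = 392/407 ≈ 0.9631.

392/407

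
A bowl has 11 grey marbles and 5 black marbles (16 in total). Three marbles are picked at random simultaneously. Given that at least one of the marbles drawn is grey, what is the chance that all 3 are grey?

P(all 3 grey) = C(11,3)/C(16,3) = 33/112; P(at least one grey) = 1 − C(5,3)/C(16,3) = 55/56.
Since 'all 3 grey' ⊆ 'at least one grey', P(all 3 | at least one) = 33/112 / 55/56 = 3/10 ≈ 0.3000.

3/10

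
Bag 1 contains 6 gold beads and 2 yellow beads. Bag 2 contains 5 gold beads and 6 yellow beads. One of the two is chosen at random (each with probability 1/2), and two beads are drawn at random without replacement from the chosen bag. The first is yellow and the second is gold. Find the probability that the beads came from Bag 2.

P(E | Bag 1) = 3/14; P(E | Bag 2) = 3/11.
P(E) = 1/2·3/14 + 1/2·3/11 = 75/308.
By Bayes' rule, P(Bag 2 | E) = 3/22 / 75/308 = 14/25 ≈ 0.5600.

14/25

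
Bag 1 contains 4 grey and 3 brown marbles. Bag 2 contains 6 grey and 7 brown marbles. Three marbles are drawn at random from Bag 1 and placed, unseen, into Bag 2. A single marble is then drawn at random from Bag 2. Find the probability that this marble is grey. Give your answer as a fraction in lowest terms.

Condition on how many of the transferred marbles are grey (from Bag 1: 4 grey of 7; then Bag 2 has 16 total).
  0 grey: C(4,0)C(3,3)/C(7,3) = 1/35; then P = 6/16
  1 grey: C(4,1)C(3,2)/C(7,3) = 12/35; then P = 7/16
  2 grey: C(4,2)C(3,1)/C(7,3) = 18/35; then P = 8/16
  3 grey: C(4,3)C(3,0)/C(7,3) = 4/35; then P = 9/16
P(grey from Bag 2) = 27/56 ≈ 0.4821.

27/56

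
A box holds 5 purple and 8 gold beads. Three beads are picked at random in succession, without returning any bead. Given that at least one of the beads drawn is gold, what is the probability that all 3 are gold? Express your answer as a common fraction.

14/69

P(all 3 gold) = C(8,3)/C(13,3) = 28/143; P(at least one gold) = 1 − C(5,3)/C(13,3) = 138/143.
Since 'all 3 gold' ⊆ 'at least one gold', P(all 3 | at least one) = 28/143 / 138/143 = 14/69 ≈ 0.2029.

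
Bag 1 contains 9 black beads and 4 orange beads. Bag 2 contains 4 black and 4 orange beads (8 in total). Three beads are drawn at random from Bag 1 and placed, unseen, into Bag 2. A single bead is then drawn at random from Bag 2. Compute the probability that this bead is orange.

Condition on how many of the transferred beads are orange (from Bag 1: 4 orange of 13; then Bag 2 has 11 total).
  0 orange: C(4,0)C(9,3)/C(13,3) = 42/143; then P = 4/11
  1 orange: C(4,1)C(9,2)/C(13,3) = 72/143; then P = 5/11
  2 orange: C(4,2)C(9,1)/C(13,3) = 27/143; then P = 6/11
  3 orange: C(4,3)C(9,0)/C(13,3) = 2/143; then P = 7/11
P(orange from Bag 2) = 64/143 ≈ 0.4476.

64/143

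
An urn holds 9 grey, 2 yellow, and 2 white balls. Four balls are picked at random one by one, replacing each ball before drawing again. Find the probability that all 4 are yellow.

Multiply the conditional probability of each draw in order, with replacement (the composition resets each draw).
P = (2/13) · (2/13) · (2/13) · (2/13) = 16/28561 ≈ 0.0006.

16/28561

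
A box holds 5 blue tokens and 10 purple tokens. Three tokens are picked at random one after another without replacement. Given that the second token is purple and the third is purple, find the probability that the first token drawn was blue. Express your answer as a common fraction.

5/13

P(first=blue and the second token is purple and the third is purple) = (5/15)·(10/14)·(9/13) = 15/91.
P(E) = Σ over first color = 15/91 + 24/91 = 3/7.
By Bayes, P(first=blue | E) = 15/91 / 3/7 = 5/13 ≈ 0.3846.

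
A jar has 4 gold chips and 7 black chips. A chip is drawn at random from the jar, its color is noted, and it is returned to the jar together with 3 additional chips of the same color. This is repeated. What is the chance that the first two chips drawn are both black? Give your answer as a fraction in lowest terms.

5/11

After a black draw the jar holds 10 black out of 14.
P = (7/11)·(10/14) = 5/11 ≈ 0.4545.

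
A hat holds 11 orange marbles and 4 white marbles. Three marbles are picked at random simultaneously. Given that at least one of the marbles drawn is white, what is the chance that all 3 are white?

2/145

P(all 3 white) = C(4,3)/C(15,3) = 4/455; P(at least one white) = 1 − C(11,3)/C(15,3) = 58/91.
Since 'all 3 white' ⊆ 'at least one white', P(all 3 | at least one) = 4/455 / 58/91 = 2/145 ≈ 0.0138.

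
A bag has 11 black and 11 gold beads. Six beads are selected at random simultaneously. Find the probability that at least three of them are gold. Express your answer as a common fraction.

1543/2261

Sum the hypergeometric tail for j = 3,…,6 gold beads.
Favorable = C(11,3)·C(11,3) + C(11,4)·C(11,2) + C(11,5)·C(11,1) + C(11,6)·C(11,0) = 50919; total = C(22,6) = 74613.
P = 50919/74613 = 1543/2261 ≈ 0.6824.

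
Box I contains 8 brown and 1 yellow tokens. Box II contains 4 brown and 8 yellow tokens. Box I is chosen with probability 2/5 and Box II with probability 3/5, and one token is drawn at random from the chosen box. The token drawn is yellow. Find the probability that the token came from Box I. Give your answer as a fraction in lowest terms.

P(yellow | Box I) = 1/9; P(yellow | Box II) = 2/3.
P(yellow) = 2/5·1/9 + 3/5·2/3 = 4/9.
By Bayes' rule, P(Box I | yellow) = 2/45 / 4/9 = 1/10 ≈ 0.1000.

1/10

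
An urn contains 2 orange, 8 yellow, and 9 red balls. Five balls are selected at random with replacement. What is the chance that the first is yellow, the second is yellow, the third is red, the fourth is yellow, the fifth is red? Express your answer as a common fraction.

41472/2476099

Multiply the conditional probability of each draw in order, with replacement (the composition resets each draw).
P = (8/19) · (8/19) · (9/19) · (8/19) · (9/19) = 41472/2476099 ≈ 0.0167.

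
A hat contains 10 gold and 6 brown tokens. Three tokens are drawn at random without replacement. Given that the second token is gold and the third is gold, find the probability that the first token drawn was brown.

3/7

P(first=brown and the second token is gold and the third is gold) = (6/16)·(10/15)·(9/14) = 9/56.
P(E) = Σ over first color = 3/14 + 9/56 = 3/8.
By Bayes, P(first=brown | E) = 9/56 / 3/8 = 3/7 ≈ 0.4286.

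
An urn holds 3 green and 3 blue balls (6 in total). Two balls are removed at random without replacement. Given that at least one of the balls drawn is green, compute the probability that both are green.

1/4

P(both green) = C(3,2)/C(6,2) = 1/5; P(at least one green) = 1 − C(3,2)/C(6,2) = 4/5.
Since 'both green' ⊆ 'at least one green', P(both | at least one) = 1/5 / 4/5 = 1/4 ≈ 0.2500.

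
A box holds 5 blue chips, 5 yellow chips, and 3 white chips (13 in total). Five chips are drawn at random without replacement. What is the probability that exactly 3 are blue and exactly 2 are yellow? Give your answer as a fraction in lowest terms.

100/1287

Unordered draws without replacement: count favorable combinations over C(13,5).
Favorable = C(5,3) · C(5,2) · C(3,0) = 100; total = C(13,5) = 1287.
P = 100/1287 = 100/1287 ≈ 0.0777.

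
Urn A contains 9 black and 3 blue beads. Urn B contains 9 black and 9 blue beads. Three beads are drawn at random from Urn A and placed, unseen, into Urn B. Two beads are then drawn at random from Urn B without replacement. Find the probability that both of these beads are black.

849/3080

Condition on how many of the transferred beads are black (from Urn A: 9 black of 12; then Urn B has 21 total).
  0 black: C(9,0)C(3,3)/C(12,3) = 1/220; then P = C(9,2)/C(21,2) = 6/35
  1 black: C(9,1)C(3,2)/C(12,3) = 27/220; then P = C(10,2)/C(21,2) = 3/14
  2 black: C(9,2)C(3,1)/C(12,3) = 27/55; then P = C(11,2)/C(21,2) = 11/42
  3 black: C(9,3)C(3,0)/C(12,3) = 21/55; then P = C(12,2)/C(21,2) = 11/35
P(both black) = 849/3080 ≈ 0.2756.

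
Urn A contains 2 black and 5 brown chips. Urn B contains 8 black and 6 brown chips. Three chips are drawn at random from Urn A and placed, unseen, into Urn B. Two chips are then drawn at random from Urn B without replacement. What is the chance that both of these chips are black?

35/136

Condition on how many of the transferred chips are black (from Urn A: 2 black of 7; then Urn B has 17 total).
  0 black: C(2,0)C(5,3)/C(7,3) = 2/7; then P = C(8,2)/C(17,2) = 7/34
  1 black: C(2,1)C(5,2)/C(7,3) = 4/7; then P = C(9,2)/C(17,2) = 9/34
  2 black: C(2,2)C(5,1)/C(7,3) = 1/7; then P = C(10,2)/C(17,2) = 45/136
P(both black) = 35/136 ≈ 0.2574.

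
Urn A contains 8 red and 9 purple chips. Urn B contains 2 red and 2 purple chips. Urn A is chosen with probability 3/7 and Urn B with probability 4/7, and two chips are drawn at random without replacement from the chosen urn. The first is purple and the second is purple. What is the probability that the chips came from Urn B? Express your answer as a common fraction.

P(E | Urn A) = 9/34; P(E | Urn B) = 1/6.
P(E) = 3/7·9/34 + 4/7·1/6 = 149/714.
By Bayes' rule, P(Urn B | E) = 2/21 / 149/714 = 68/149 ≈ 0.4564.

68/149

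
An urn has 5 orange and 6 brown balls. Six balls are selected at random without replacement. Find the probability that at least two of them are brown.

76/77

Sum the hypergeometric tail for j = 2,…,6 brown balls.
Favorable = C(6,2)·C(5,4) + C(6,3)·C(5,3) + C(6,4)·C(5,2) + C(6,5)·C(5,1) + C(6,6)·C(5,0) = 456; total = C(11,6) = 462.
P = 456/462 = 76/77 ≈ 0.9870.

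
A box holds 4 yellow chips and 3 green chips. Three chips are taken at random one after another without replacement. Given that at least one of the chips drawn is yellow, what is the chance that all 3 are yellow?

P(all 3 yellow) = C(4,3)/C(7,3) = 4/35; P(at least one yellow) = 1 − C(3,3)/C(7,3) = 34/35.
Since 'all 3 yellow' ⊆ 'at least one yellow', P(all 3 | at least one) = 4/35 / 34/35 = 2/17 ≈ 0.1176.

2/17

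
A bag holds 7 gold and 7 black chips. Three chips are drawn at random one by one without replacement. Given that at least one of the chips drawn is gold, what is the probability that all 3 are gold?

5/47

P(all 3 gold) = C(7,3)/C(14,3) = 5/52; P(at least one gold) = 1 − C(7,3)/C(14,3) = 47/52.
Since 'all 3 gold' ⊆ 'at least one gold', P(all 3 | at least one) = 5/52 / 47/52 = 5/47 ≈ 0.1064.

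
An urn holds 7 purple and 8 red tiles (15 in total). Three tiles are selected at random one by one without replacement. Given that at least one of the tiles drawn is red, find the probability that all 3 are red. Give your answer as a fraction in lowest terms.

2/15

P(all 3 red) = C(8,3)/C(15,3) = 8/65; P(at least one red) = 1 − C(7,3)/C(15,3) = 12/13.
Since 'all 3 red' ⊆ 'at least one red', P(all 3 | at least one) = 8/65 / 12/13 = 2/15 ≈ 0.1333.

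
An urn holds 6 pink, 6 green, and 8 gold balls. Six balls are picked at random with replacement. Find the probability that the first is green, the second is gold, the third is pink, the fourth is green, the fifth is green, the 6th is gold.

81/62500

Multiply the conditional probability of each draw in order, with replacement (the composition resets each draw).
P = (6/20) · (8/20) · (6/20) · (6/20) · (6/20) · (8/20) = 81/62500 ≈ 0.0013.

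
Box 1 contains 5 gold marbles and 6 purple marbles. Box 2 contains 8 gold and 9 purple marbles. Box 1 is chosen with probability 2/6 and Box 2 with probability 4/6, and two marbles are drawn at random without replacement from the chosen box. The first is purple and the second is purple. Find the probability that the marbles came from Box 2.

P(E | Box 1) = 3/11; P(E | Box 2) = 9/34.
P(E) = 1/3·3/11 + 2/3·9/34 = 50/187.
By Bayes' rule, P(Box 2 | E) = 3/17 / 50/187 = 33/50 ≈ 0.6600.

33/50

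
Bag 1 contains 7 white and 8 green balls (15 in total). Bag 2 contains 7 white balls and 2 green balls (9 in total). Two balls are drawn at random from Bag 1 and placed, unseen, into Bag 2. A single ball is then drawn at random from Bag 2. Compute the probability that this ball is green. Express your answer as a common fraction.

Condition on how many of the transferred balls are green (from Bag 1: 8 green of 15; then Bag 2 has 11 total).
  0 green: C(8,0)C(7,2)/C(15,2) = 1/5; then P = 2/11
  1 green: C(8,1)C(7,1)/C(15,2) = 8/15; then P = 3/11
  2 green: C(8,2)C(7,0)/C(15,2) = 4/15; then P = 4/11
P(green from Bag 2) = 46/165 ≈ 0.2788.

46/165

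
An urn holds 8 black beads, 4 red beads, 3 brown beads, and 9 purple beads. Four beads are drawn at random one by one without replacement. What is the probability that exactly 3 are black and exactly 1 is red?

Unordered draws without replacement: count favorable combinations over C(24,4).
Favorable = C(8,3) · C(4,1) · C(3,0) · C(9,0) = 224; total = C(24,4) = 10626.
P = 224/10626 = 16/759 ≈ 0.0211.

16/759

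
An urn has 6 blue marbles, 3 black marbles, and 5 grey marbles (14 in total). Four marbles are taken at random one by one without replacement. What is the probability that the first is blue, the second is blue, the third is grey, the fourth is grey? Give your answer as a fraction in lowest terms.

Multiply the conditional probability of each draw in order, without replacement, so each draw removes one from its color and from the total.
P = (6/14) · (5/13) · (5/12) · (4/11) = 25/1001 ≈ 0.0250.

25/1001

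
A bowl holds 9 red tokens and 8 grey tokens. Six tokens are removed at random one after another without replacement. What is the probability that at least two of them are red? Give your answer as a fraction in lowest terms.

Sum the hypergeometric tail for j = 2,…,6 red tokens.
Favorable = C(9,2)·C(8,4) + C(9,3)·C(8,3) + C(9,4)·C(8,2) + C(9,5)·C(8,1) + C(9,6)·C(8,0) = 11844; total = C(17,6) = 12376.
P = 11844/12376 = 423/442 ≈ 0.9570.

423/442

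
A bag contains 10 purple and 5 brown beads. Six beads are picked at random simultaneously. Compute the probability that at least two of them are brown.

101/143

Sum the hypergeometric tail for j = 2,…,5 brown beads.
Favorable = C(5,2)·C(10,4) + C(5,3)·C(10,3) + C(5,4)·C(10,2) + C(5,5)·C(10,1) = 3535; total = C(15,6) = 5005.
P = 3535/5005 = 101/143 ≈ 0.7063.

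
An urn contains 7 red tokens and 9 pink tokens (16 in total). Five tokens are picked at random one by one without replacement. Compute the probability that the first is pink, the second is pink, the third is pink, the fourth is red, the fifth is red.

Multiply the conditional probability of each draw in order, without replacement, so each draw removes one from its color and from the total.
P = (9/16) · (8/15) · (7/14) · (7/13) · (6/12) = 21/520 ≈ 0.0404.

21/520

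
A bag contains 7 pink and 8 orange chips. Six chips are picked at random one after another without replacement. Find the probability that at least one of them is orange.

714/715

Use the complement: P(at least one orange) = 1 − P(no orange).
P(none) = C(7,6)/C(15,6) = 7/5005.
So P = 1 − 7/5005 = 714/715 ≈ 0.9986.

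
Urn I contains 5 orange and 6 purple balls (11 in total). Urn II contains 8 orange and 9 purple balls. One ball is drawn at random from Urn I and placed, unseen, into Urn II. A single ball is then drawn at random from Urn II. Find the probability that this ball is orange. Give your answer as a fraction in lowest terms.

Condition on how many of the transferred balls are orange (from Urn I: 5 orange of 11; then Urn II has 18 total).
  0 orange: C(5,0)C(6,1)/C(11,1) = 6/11; then P = 8/18
  1 orange: C(5,1)C(6,0)/C(11,1) = 5/11; then P = 9/18
P(orange from Urn II) = 31/66 ≈ 0.4697.

31/66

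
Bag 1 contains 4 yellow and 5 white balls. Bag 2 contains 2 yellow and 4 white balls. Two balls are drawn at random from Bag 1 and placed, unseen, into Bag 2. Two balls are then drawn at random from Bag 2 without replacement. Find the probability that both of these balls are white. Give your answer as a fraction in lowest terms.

Condition on how many of the transferred balls are white (from Bag 1: 5 white of 9; then Bag 2 has 8 total).
  0 white: C(5,0)C(4,2)/C(9,2) = 1/6; then P = C(4,2)/C(8,2) = 3/14
  1 white: C(5,1)C(4,1)/C(9,2) = 5/9; then P = C(5,2)/C(8,2) = 5/14
  2 white: C(5,2)C(4,0)/C(9,2) = 5/18; then P = C(6,2)/C(8,2) = 15/28
P(both white) = 193/504 ≈ 0.3829.

193/504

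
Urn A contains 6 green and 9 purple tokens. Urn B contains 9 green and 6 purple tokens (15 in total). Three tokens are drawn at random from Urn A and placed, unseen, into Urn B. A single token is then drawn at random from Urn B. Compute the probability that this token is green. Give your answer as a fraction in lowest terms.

Condition on how many of the transferred tokens are green (from Urn A: 6 green of 15; then Urn B has 18 total).
  0 green: C(6,0)C(9,3)/C(15,3) = 12/65; then P = 9/18
  1 green: C(6,1)C(9,2)/C(15,3) = 216/455; then P = 10/18
  2 green: C(6,2)C(9,1)/C(15,3) = 27/91; then P = 11/18
  3 green: C(6,3)C(9,0)/C(15,3) = 4/91; then P = 12/18
P(green from Urn B) = 17/30 ≈ 0.5667.

17/30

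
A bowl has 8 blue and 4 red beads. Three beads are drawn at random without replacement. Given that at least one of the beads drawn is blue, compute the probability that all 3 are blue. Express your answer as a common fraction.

7/27

P(all 3 blue) = C(8,3)/C(12,3) = 14/55; P(at least one blue) = 1 − C(4,3)/C(12,3) = 54/55.
Since 'all 3 blue' ⊆ 'at least one blue', P(all 3 | at least one) = 14/55 / 54/55 = 7/27 ≈ 0.2593.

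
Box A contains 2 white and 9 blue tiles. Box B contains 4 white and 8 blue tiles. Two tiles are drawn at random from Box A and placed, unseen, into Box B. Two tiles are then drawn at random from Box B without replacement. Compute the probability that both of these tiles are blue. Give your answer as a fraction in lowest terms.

328/715

Condition on how many of the transferred tiles are blue (from Box A: 9 blue of 11; then Box B has 14 total).
  0 blue: C(9,0)C(2,2)/C(11,2) = 1/55; then P = C(8,2)/C(14,2) = 4/13
  1 blue: C(9,1)C(2,1)/C(11,2) = 18/55; then P = C(9,2)/C(14,2) = 36/91
  2 blue: C(9,2)C(2,0)/C(11,2) = 36/55; then P = C(10,2)/C(14,2) = 45/91
P(both blue) = 328/715 ≈ 0.4587.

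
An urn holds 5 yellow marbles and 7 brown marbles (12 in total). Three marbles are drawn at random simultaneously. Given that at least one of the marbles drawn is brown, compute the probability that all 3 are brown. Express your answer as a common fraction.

1/6

P(all 3 brown) = C(7,3)/C(12,3) = 7/44; P(at least one brown) = 1 − C(5,3)/C(12,3) = 21/22.
Since 'all 3 brown' ⊆ 'at least one brown', P(all 3 | at least one) = 7/44 / 21/22 = 1/6 ≈ 0.1667.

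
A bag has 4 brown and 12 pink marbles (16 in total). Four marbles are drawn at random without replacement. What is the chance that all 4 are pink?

Unordered draws without replacement: count favorable combinations over C(16,4).
Favorable = C(4,0) · C(12,4) = 495; total = C(16,4) = 1820.
P = 495/1820 = 99/364 ≈ 0.2720.

99/364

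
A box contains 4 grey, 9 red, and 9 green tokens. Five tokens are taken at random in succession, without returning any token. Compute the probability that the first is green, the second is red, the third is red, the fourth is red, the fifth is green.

Multiply the conditional probability of each draw in order, without replacement, so each draw removes one from its color and from the total.
P = (9/22) · (9/21) · (8/20) · (7/19) · (8/18) = 12/1045 ≈ 0.0115.

12/1045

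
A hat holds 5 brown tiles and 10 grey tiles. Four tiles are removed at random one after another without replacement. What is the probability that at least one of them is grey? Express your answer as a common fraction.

Use the complement: P(at least one grey) = 1 − P(no grey).
P(none) = C(5,4)/C(15,4) = 5/1365.
So P = 1 − 5/1365 = 272/273 ≈ 0.9963.

272/273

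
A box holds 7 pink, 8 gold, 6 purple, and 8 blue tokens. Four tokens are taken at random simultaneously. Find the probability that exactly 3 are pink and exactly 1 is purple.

Unordered draws without replacement: count favorable combinations over C(29,4).
Favorable = C(7,3) · C(8,0) · C(6,1) · C(8,0) = 210; total = C(29,4) = 23751.
P = 210/23751 = 10/1131 ≈ 0.0088.

10/1131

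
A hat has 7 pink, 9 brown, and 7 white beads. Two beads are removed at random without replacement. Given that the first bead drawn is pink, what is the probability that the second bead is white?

After removing 1 pink, the hat has 7 white out of 22 remaining.
P(second is white | given) = 7/22 ≈ 0.3182.

7/22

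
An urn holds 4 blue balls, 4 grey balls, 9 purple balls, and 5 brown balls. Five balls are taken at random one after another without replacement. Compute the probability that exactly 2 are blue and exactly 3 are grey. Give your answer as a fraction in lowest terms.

4/4389

Unordered draws without replacement: count favorable combinations over C(22,5).
Favorable = C(4,2) · C(4,3) · C(9,0) · C(5,0) = 24; total = C(22,5) = 26334.
P = 24/26334 = 4/4389 ≈ 0.0009.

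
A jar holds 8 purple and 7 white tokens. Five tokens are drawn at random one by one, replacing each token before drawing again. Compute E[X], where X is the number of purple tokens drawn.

8/3

By linearity of expectation, E[X] = Σ P(draw i is purple); each independent draw has P(purple) = 8/15.
E[X] = 5 · 8/15 = 8/3 ≈ 2.6667.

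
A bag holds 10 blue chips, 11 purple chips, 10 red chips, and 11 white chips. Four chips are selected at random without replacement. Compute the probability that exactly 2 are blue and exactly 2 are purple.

165/7462

Unordered draws without replacement: count favorable combinations over C(42,4).
Favorable = C(10,2) · C(11,2) · C(10,0) · C(11,0) = 2475; total = C(42,4) = 111930.
P = 2475/111930 = 165/7462 ≈ 0.0221.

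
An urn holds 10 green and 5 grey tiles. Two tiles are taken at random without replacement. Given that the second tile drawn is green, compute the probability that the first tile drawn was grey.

P(first=grey and the second tile drawn is green) = (5/15)·(10/14) = 5/21.
P(the second tile drawn is green) = Σ over first color = 3/7 + 5/21 = 2/3.
By Bayes, P(first=grey | the second tile drawn is green) = 5/21 / 2/3 = 5/14 ≈ 0.3571.

5/14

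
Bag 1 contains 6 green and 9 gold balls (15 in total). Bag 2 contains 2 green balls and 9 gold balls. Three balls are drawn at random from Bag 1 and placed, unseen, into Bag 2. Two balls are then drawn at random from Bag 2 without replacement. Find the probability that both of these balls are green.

134/3185

Condition on how many of the transferred balls are green (from Bag 1: 6 green of 15; then Bag 2 has 14 total).
  0 green: C(6,0)C(9,3)/C(15,3) = 12/65; then P = C(2,2)/C(14,2) = 1/91
  1 green: C(6,1)C(9,2)/C(15,3) = 216/455; then P = C(3,2)/C(14,2) = 3/91
  2 green: C(6,2)C(9,1)/C(15,3) = 27/91; then P = C(4,2)/C(14,2) = 6/91
  3 green: C(6,3)C(9,0)/C(15,3) = 4/91; then P = C(5,2)/C(14,2) = 10/91
P(both green) = 134/3185 ≈ 0.0421.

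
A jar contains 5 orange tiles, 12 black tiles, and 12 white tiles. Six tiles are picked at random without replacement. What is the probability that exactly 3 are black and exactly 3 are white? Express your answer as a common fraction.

Unordered draws without replacement: count favorable combinations over C(29,6).
Favorable = C(5,0) · C(12,3) · C(12,3) = 48400; total = C(29,6) = 475020.
P = 48400/475020 = 2420/23751 ≈ 0.1019.

2420/23751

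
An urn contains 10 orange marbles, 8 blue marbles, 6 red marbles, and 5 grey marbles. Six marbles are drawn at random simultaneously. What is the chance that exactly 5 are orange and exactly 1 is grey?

1/377

Unordered draws without replacement: count favorable combinations over C(29,6).
Favorable = C(10,5) · C(8,0) · C(6,0) · C(5,1) = 1260; total = C(29,6) = 475020.
P = 1260/475020 = 1/377 ≈ 0.0027.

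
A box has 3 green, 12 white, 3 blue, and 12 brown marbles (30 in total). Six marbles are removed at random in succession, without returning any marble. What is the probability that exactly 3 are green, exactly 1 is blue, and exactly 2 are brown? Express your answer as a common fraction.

Unordered draws without replacement: count favorable combinations over C(30,6).
Favorable = C(3,3) · C(12,0) · C(3,1) · C(12,2) = 198; total = C(30,6) = 593775.
P = 198/593775 = 22/65975 ≈ 0.0003.

22/65975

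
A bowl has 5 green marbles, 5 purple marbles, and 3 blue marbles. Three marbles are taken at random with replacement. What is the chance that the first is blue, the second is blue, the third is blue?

27/2197

Multiply the conditional probability of each draw in order, with replacement (the composition resets each draw).
P = (3/13) · (3/13) · (3/13) = 27/2197 ≈ 0.0123.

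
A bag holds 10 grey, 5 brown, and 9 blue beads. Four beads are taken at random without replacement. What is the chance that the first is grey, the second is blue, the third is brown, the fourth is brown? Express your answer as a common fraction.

Multiply the conditional probability of each draw in order, without replacement, so each draw removes one from its color and from the total.
P = (10/24) · (9/23) · (5/22) · (4/21) = 25/3542 ≈ 0.0071.

25/3542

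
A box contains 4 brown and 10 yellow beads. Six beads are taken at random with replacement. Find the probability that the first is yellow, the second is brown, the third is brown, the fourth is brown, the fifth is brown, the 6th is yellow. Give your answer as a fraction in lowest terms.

Multiply the conditional probability of each draw in order, with replacement (the composition resets each draw).
P = (10/14) · (4/14) · (4/14) · (4/14) · (4/14) · (10/14) = 400/117649 ≈ 0.0034.

400/117649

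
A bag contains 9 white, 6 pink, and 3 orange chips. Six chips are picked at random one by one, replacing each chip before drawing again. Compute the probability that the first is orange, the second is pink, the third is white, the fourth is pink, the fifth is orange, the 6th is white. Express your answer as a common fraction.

Multiply the conditional probability of each draw in order, with replacement (the composition resets each draw).
P = (3/18) · (6/18) · (9/18) · (6/18) · (3/18) · (9/18) = 1/1296 ≈ 0.0008.

1/1296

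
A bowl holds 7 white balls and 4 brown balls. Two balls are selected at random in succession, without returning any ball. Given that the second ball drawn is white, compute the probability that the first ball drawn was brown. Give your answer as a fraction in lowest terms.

2/5

P(first=brown and the second ball drawn is white) = (4/11)·(7/10) = 14/55.
P(the second ball drawn is white) = Σ over first color = 21/55 + 14/55 = 7/11.
By Bayes, P(first=brown | the second ball drawn is white) = 14/55 / 7/11 = 2/5 ≈ 0.4000.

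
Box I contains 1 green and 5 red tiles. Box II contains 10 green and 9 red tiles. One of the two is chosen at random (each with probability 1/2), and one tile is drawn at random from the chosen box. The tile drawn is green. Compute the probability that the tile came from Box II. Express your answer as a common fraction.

P(green | Box I) = 1/6; P(green | Box II) = 10/19.
P(green) = 1/2·1/6 + 1/2·10/19 = 79/228.
By Bayes' rule, P(Box II | green) = 5/19 / 79/228 = 60/79 ≈ 0.7595.

60/79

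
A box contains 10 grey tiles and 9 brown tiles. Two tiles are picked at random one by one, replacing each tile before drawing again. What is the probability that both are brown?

81/361

Multiply the conditional probability of each draw in order, with replacement (the composition resets each draw).
P = (9/19) · (9/19) = 81/361 ≈ 0.2244.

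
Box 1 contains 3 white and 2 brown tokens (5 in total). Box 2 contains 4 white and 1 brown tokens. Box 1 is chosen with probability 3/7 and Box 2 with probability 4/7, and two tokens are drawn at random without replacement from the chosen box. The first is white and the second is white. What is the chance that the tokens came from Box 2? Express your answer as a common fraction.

P(E | Box 1) = 3/10; P(E | Box 2) = 3/5.
P(E) = 3/7·3/10 + 4/7·3/5 = 33/70.
By Bayes' rule, P(Box 2 | E) = 12/35 / 33/70 = 8/11 ≈ 0.7273.

8/11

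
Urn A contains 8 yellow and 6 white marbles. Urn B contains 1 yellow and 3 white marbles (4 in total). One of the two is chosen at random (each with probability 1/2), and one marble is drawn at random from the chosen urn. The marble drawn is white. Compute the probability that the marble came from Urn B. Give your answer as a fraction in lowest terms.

7/11

P(white | Urn A) = 3/7; P(white | Urn B) = 3/4.
P(white) = 1/2·3/7 + 1/2·3/4 = 33/56.
By Bayes' rule, P(Urn B | white) = 3/8 / 33/56 = 7/11 ≈ 0.6364.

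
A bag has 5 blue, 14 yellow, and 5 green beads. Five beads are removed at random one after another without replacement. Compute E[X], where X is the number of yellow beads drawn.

By linearity of expectation, E[X] = Σ P(draw i is yellow); by symmetry each draw (even without replacement) has P(yellow) = 14/24.
E[X] = 5 · 14/24 = 35/12 ≈ 2.9167.

35/12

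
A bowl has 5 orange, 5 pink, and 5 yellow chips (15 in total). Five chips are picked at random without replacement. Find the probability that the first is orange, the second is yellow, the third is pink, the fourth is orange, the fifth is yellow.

Multiply the conditional probability of each draw in order, without replacement, so each draw removes one from its color and from the total.
P = (5/15) · (5/14) · (5/13) · (4/12) · (4/11) = 50/9009 ≈ 0.0056.

50/9009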